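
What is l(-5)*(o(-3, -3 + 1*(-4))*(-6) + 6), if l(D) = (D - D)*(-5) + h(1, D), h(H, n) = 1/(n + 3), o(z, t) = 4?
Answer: 9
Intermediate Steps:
h(H, n) = 1/(3 + n)
l(D) = 1/(3 + D) (l(D) = (D - D)*(-5) + 1/(3 + D) = 0*(-5) + 1/(3 + D) = 0 + 1/(3 + D) = 1/(3 + D))
l(-5)*(o(-3, -3 + 1*(-4))*(-6) + 6) = (4*(-6) + 6)/(3 - 5) = (-24 + 6)/(-2) = -½*(-18) = 9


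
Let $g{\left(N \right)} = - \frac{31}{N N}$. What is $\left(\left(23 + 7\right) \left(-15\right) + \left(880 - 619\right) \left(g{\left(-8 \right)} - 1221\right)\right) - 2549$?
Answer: $- \frac{20595611}{64} \approx -3.2181 \cdot 10^{5}$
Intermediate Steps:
$g{\left(N \right)} = - \frac{31}{N^{2}}$
$\left(\left(23 + 7\right) \left(-15\right) + \left(880 - 619\right) \left(g{\left(-8 \right)} - 1221\right)\right) - 2549 = \left(\left(23 + 7\right) \left(-15\right) + \left(880 - 619\right) \left(- \frac{31}{64} - 1221\right)\right) - 2549 = \left(30 \left(-15\right) + 261 \left(\left(-31\right) \frac{1}{64} - 1221\right)\right) - 2549 = \left(-450 + 261 \left(- \frac{31}{64} - 1221\right)\right) - 2549 = \left(-450 + 261 \left(- \frac{78175}{64}\right)\right) - 2549 = \left(-450 - \frac{20403675}{64}\right) - 2549 = - \frac{20432475}{64} - 2549 = - \frac{20595611}{64}$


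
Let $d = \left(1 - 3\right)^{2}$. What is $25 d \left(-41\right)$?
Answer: $-4100$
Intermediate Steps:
$d = 4$ ($d = \left(-2\right)^{2} = 4$)
$25 d \left(-41\right) = 25 \cdot 4 \left(-41\right) = 100 \left(-41\right) = -4100$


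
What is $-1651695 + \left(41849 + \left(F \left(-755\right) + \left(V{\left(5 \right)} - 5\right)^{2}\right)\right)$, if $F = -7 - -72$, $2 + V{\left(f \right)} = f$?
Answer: $-1658917$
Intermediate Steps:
$V{\left(f \right)} = -2 + f$
$F = 65$ ($F = -7 + 72 = 65$)
$-1651695 + \left(41849 + \left(F \left(-755\right) + \left(V{\left(5 \right)} - 5\right)^{2}\right)\right) = -1651695 + \left(41849 + \left(65 \left(-755\right) + \left(\left(-2 + 5\right) - 5\right)^{2}\right)\right) = -1651695 + \left(41849 - \left(49075 - \left(3 - 5\right)^{2}\right)\right) = -1651695 + \left(41849 - \left(49075 - \left(-2\right)^{2}\right)\right) = -1651695 + \left(41849 + \left(-49075 + 4\right)\right) = -1651695 + \left(41849 - 49071\right) = -1651695 - 7222 = -1658917$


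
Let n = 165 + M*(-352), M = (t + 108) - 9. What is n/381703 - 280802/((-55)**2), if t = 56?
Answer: -107347510681/1154651575 ≈ -92.970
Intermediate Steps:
M = 155 (M = (56 + 108) - 9 = 164 - 9 = 155)
n = -54395 (n = 165 + 155*(-352) = 165 - 54560 = -54395)
n/381703 - 280802/((-55)**2) = -54395/381703 - 280802/((-55)**2) = -54395*1/381703 - 280802/3025 = -54395/381703 - 280802*1/3025 = -54395/381703 - 280802/3025 = -107347510681/1154651575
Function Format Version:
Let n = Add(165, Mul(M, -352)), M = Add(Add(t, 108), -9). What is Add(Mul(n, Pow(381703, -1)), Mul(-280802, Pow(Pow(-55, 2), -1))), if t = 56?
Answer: Rational(-107347510681, 1154651575) ≈ -92.970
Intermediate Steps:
M = 155 (M = Add(Add(56, 108), -9) = Add(164, -9) = 155)
n = -54395 (n = Add(165, Mul(155, -352)) = Add(165, -54560) = -54395)
Add(Mul(n, Pow(381703, -1)), Mul(-280802, Pow(Pow(-55, 2), -1))) = Add(Mul(-54395, Pow(381703, -1)), Mul(-280802, Pow(Pow(-55, 2), -1))) = Add(Mul(-54395, Rational(1, 381703)), Mul(-280802, Pow(3025, -1))) = Add(Rational(-54395, 381703), Mul(-280802, Rational(1, 3025))) = Add(Rational(-54395, 381703), Rational(-280802, 3025)) = Rational(-107347510681, 1154651575)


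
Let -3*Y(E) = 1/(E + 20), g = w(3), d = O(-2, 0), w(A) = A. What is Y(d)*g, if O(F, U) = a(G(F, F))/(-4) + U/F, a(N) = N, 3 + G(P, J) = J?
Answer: -4/85 ≈ -0.047059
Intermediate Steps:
G(P, J) = -3 + J
O(F, U) = 3/4 - F/4 + U/F (O(F, U) = (-3 + F)/(-4) + U/F = (-3 + F)*(-1/4) + U/F = (3/4 - F/4) + U/F = 3/4 - F/4 + U/F)
d = 5/4 (d = (0 + (1/4)*(-2)*(3 - 1*(-2)))/(-2) = -(0 + (1/4)*(-2)*(3 + 2))/2 = -(0 + (1/4)*(-2)*5)/2 = -(0 - 5/2)/2 = -1/2*(-5/2) = 5/4 ≈ 1.2500)
g = 3
Y(E) = -1/(3*(20 + E)) (Y(E) = -1/(3*(E + 20)) = -1/(3*(20 + E)))
Y(d)*g = -1/(60 + 3*(5/4))*3 = -1/(60 + 15/4)*3 = -1/255/4*3 = -1*4/255*3 = -4/255*3 = -4/85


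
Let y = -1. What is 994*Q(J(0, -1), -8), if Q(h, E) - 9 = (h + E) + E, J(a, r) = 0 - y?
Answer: -5964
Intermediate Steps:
J(a, r) = 1 (J(a, r) = 0 - 1*(-1) = 0 + 1 = 1)
Q(h, E) = 9 + h + 2*E (Q(h, E) = 9 + ((h + E) + E) = 9 + ((E + h) + E) = 9 + (h + 2*E) = 9 + h + 2*E)
994*Q(J(0, -1), -8) = 994*(9 + 1 + 2*(-8)) = 994*(9 + 1 - 16) = 994*(-6) = -5964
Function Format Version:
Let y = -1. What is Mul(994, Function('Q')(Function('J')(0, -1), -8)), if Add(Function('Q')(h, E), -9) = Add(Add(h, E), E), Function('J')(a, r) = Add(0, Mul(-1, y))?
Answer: -5964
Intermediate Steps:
Function('J')(a, r) = 1 (Function('J')(a, r) = Add(0, Mul(-1, -1)) = Add(0, 1) = 1)
Function('Q')(h, E) = Add(9, h, Mul(2, E)) (Function('Q')(h, E) = Add(9, Add(Add(h, E), E)) = Add(9, Add(Add(E, h), E)) = Add(9, Add(h, Mul(2, E))) = Add(9, h, Mul(2, E)))
Mul(994, Function('Q')(Function('J')(0, -1), -8)) = Mul(994, Add(9, 1, Mul(2, -8))) = Mul(994, Add(9, 1, -16)) = Mul(994, -6) = -5964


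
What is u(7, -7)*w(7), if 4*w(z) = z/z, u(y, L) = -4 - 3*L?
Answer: 17/4 ≈ 4.2500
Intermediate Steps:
w(z) = ¼ (w(z) = (z/z)/4 = (¼)*1 = ¼)
u(7, -7)*w(7) = (-4 - 3*(-7))*(¼) = (-4 + 21)*(¼) = 17*(¼) = 17/4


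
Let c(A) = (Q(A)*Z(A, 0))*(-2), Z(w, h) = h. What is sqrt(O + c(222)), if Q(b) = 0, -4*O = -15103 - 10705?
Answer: 2*sqrt(1613) ≈ 80.324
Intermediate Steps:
O = 6452 (O = -(-15103 - 10705)/4 = -1/4*(-25808) = 6452)
c(A) = 0 (c(A) = (0*0)*(-2) = 0*(-2) = 0)
sqrt(O + c(222)) = sqrt(6452 + 0) = sqrt(6452) = 2*sqrt(1613)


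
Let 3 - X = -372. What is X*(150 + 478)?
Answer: 235500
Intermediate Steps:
X = 375 (X = 3 - 1*(-372) = 3 + 372 = 375)
X*(150 + 478) = 375*(150 + 478) = 375*628 = 235500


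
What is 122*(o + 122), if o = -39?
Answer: 10126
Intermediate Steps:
122*(o + 122) = 122*(-39 + 122) = 122*83 = 10126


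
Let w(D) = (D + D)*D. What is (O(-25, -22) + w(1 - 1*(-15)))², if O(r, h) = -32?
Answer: 230400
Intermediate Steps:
w(D) = 2*D² (w(D) = (2*D)*D = 2*D²)
(O(-25, -22) + w(1 - 1*(-15)))² = (-32 + 2*(1 - 1*(-15))²)² = (-32 + 2*(1 + 15)²)² = (-32 + 2*16²)² = (-32 + 2*256)² = (-32 + 512)² = 480² = 230400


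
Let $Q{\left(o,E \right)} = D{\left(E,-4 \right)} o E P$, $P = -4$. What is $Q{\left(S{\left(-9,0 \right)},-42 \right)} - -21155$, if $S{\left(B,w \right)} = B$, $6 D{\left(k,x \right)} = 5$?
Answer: $19895$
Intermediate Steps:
$D{\left(k,x \right)} = \frac{5}{6}$ ($D{\left(k,x \right)} = \frac{1}{6} \cdot 5 = \frac{5}{6}$)
$Q{\left(o,E \right)} = - \frac{10 E o}{3}$ ($Q{\left(o,E \right)} = \frac{5 o E}{6} \left(-4\right) = \frac{5 E o}{6} \left(-4\right) = - \frac{10 E o}{3}$)
$Q{\left(S{\left(-9,0 \right)},-42 \right)} - -21155 = \left(- \frac{10}{3}\right) \left(-42\right) \left(-9\right) - -21155 = -1260 + 21155 = 19895$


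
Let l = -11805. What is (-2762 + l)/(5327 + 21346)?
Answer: -14567/26673 ≈ -0.54613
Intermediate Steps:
(-2762 + l)/(5327 + 21346) = (-2762 - 11805)/(5327 + 21346) = -14567/26673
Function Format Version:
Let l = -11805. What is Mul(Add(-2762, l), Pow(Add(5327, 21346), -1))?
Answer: Rational(-14567, 26673) ≈ -0.54613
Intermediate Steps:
Mul(Add(-2762, l), Pow(Add(5327, 21346), -1)) = Mul(Add(-2762, -11805), Pow(Add(5327, 21346), -1)) = Mul(-14567, Pow(26673, -1)) = Mul(-14567, Rational(1, 26673)) = Rational(-14567, 26673)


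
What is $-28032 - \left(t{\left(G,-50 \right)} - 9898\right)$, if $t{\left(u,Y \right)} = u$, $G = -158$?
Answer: $-17976$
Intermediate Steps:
$-28032 - \left(t{\left(G,-50 \right)} - 9898\right) = -28032 - \left(-158 - 9898\right) = -28032 - -10056 = -28032 + 10056 = -17976$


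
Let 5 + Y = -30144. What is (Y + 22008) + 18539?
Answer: 10398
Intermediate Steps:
Y = -30149 (Y = -5 - 30144 = -30149)
(Y + 22008) + 18539 = (-30149 + 22008) + 18539 = -8141 + 18539 = 10398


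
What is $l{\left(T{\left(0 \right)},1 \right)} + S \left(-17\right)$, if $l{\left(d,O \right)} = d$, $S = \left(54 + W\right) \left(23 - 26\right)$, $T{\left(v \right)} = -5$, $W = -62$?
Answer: $-413$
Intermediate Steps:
$S = 24$ ($S = \left(54 - 62\right) \left(23 - 26\right) = \left(-8\right) \left(-3\right) = 24$)
$l{\left(T{\left(0 \right)},1 \right)} + S \left(-17\right) = -5 + 24 \left(-17\right) = -5 - 408 = -413$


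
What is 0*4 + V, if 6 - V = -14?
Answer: 20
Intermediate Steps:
V = 20 (V = 6 - 1*(-14) = 6 + 14 = 20)
0*4 + V = 0*4 + 20 = 0 + 20 = 20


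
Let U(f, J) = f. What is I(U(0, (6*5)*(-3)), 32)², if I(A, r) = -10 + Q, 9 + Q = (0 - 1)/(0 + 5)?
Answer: 9216/25 ≈ 368.64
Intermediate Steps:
Q = -46/5 (Q = -9 + (0 - 1)/(0 + 5) = -9 - 1/5 = -9 - 1*⅕ = -9 - ⅕ = -46/5 ≈ -9.2000)
I(A, r) = -96/5 (I(A, r) = -10 - 46/5 = -96/5)
I(U(0, (6*5)*(-3)), 32)² = (-96/5)² = 9216/25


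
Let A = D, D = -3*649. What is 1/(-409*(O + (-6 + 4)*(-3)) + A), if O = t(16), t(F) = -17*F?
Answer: 1/106847 ≈ 9.3592e-6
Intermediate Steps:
O = -272 (O = -17*16 = -272)
D = -1947
A = -1947
1/(-409*(O + (-6 + 4)*(-3)) + A) = 1/(-409*(-272 + (-6 + 4)*(-3)) - 1947) = 1/(-409*(-272 - 2*(-3)) - 1947) = 1/(-409*(-272 + 6) - 1947) = 1/(-409*(-266) - 1947) = 1/(108794 - 1947) = 1/106847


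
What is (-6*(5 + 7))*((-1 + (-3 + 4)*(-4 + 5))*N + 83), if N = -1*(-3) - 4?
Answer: -5976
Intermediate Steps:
N = -1 (N = 3 - 4 = -1)
(-6*(5 + 7))*((-1 + (-3 + 4)*(-4 + 5))*N + 83) = (-6*(5 + 7))*((-1 + (-3 + 4)*(-4 + 5))*(-1) + 83) = (-6*12)*((-1 + 1*1)*(-1) + 83) = -72*((-1 + 1)*(-1) + 83) = -72*(0*(-1) + 83) = -72*(0 + 83) = -72*83 = -5976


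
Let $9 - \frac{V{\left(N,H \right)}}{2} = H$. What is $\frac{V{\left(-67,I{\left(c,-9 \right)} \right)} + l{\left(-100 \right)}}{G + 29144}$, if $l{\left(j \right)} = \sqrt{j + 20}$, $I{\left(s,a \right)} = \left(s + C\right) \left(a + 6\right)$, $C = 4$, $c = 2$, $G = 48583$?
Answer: $\frac{18}{25909} + \frac{4 i \sqrt{5}}{77727} \approx 0.00069474 + 0.00011507 i$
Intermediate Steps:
$I{\left(s,a \right)} = \left(4 + s\right) \left(6 + a\right)$ ($I{\left(s,a \right)} = \left(s + 4\right) \left(a + 6\right) = \left(4 + s\right) \left(6 + a\right)$)
$l{\left(j \right)} = \sqrt{20 + j}$
$V{\left(N,H \right)} = 18 - 2 H$
$\frac{V{\left(-67,I{\left(c,-9 \right)} \right)} + l{\left(-100 \right)}}{G + 29144} = \frac{\left(18 - 2 \left(24 + 4 \left(-9\right) + 6 \cdot 2 - 18\right)\right) + \sqrt{20 - 100}}{48583 + 29144} = \frac{\left(18 - 2 \left(24 - 36 + 12 - 18\right)\right) + \sqrt{-80}}{77727} = \left(\left(18 - -36\right) + 4 i \sqrt{5}\right) \frac{1}{77727} = \left(\left(18 + 36\right) + 4 i \sqrt{5}\right) \frac{1}{77727} = \left(54 + 4 i \sqrt{5}\right) \frac{1}{77727} = \frac{18}{25909} + \frac{4 i \sqrt{5}}{77727}$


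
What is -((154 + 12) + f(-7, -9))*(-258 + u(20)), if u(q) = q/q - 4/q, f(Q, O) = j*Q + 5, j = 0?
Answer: 219906/5 ≈ 43981.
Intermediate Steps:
f(Q, O) = 5 (f(Q, O) = 0*Q + 5 = 0 + 5 = 5)
u(q) = 1 - 4/q
-((154 + 12) + f(-7, -9))*(-258 + u(20)) = -((154 + 12) + 5)*(-258 + (-4 + 20)/20) = -(166 + 5)*(-258 + (1/20)*16) = -171*(-258 + ⅘) = -171*(-1286)/5 = -1*(-219906/5) = 219906/5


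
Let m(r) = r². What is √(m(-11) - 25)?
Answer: 4*√6 ≈ 9.7980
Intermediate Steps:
√(m(-11) - 25) = √((-11)² - 25) = √(121 - 25) = √96 = 4*√6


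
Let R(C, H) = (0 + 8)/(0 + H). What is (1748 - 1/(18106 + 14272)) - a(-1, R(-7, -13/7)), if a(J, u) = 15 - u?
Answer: 727630781/420914 ≈ 1728.7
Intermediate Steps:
R(C, H) = 8/H
(1748 - 1/(18106 + 14272)) - a(-1, R(-7, -13/7)) = (1748 - 1/(18106 + 14272)) - (15 - 8/((-13/7))) = (1748 - 1/32378) - (15 - 8/((-13*1/7))) = (1748 - 1*1/32378) - (15 - 8/(-13/7)) = (1748 - 1/32378) - (15 - 8*(-7)/13) = 56596743/32378 - (15 - 1*(-56/13)) = 56596743/32378 - (15 + 56/13) = 56596743/32378 - 1*251/13 = 56596743/32378 - 251/13 = 727630781/420914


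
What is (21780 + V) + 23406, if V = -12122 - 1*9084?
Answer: 23980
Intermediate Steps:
V = -21206 (V = -12122 - 9084 = -21206)
(21780 + V) + 23406 = (21780 - 21206) + 23406 = 574 + 23406 = 23980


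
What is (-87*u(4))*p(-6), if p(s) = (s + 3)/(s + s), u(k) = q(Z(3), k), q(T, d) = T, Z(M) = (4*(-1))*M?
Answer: 261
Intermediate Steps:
Z(M) = -4*M
u(k) = -12 (u(k) = -4*3 = -12)
p(s) = (3 + s)/(2*s) (p(s) = (3 + s)/((2*s)) = (3 + s)*(1/(2*s)) = (3 + s)/(2*s))
(-87*u(4))*p(-6) = (-87*(-12))*((1/2)*(3 - 6)/(-6)) = 1044*((1/2)*(-1/6)*(-3)) = 1044*(1/4) = 261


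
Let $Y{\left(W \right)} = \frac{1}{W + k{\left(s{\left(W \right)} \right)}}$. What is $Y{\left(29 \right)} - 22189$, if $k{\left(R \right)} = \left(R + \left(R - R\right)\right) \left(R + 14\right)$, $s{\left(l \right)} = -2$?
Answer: $- \frac{110944}{5} \approx -22189.0$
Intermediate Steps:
$k{\left(R \right)} = R \left(14 + R\right)$ ($k{\left(R \right)} = \left(R + 0\right) \left(14 + R\right) = R \left(14 + R\right)$)
$Y{\left(W \right)} = \frac{1}{-24 + W}$ ($Y{\left(W \right)} = \frac{1}{W - 2 \left(14 - 2\right)} = \frac{1}{W - 24} = \frac{1}{-24 + W}$)
$Y{\left(29 \right)} - 22189 = \frac{1}{-24 + 29} - 22189 = \frac{1}{5} - 22189 = - \frac{110944}{5}$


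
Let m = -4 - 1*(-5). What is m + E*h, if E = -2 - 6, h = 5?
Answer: -39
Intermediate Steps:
E = -8
m = 1 (m = -4 + 5 = 1)
m + E*h = 1 - 8*5 = 1 - 40 = -39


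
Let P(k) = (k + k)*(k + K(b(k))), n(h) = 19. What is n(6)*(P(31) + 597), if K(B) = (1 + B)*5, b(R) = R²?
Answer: 5714041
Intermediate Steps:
K(B) = 5 + 5*B
P(k) = 2*k*(5 + k + 5*k²) (P(k) = (k + k)*(k + (5 + 5*k²)) = (2*k)*(5 + k + 5*k²) = 2*k*(5 + k + 5*k²))
n(6)*(P(31) + 597) = 19*(2*31*(5 + 31 + 5*31²) + 597) = 19*(2*31*(5 + 31 + 5*961) + 597) = 19*(2*31*(5 + 31 + 4805) + 597) = 19*(2*31*4841 + 597) = 19*(300142 + 597) = 19*300739 = 5714041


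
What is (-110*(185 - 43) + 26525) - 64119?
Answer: -53214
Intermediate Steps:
(-110*(185 - 43) + 26525) - 64119 = (-110*142 + 26525) - 64119 = (-15620 + 26525) - 64119 = 10905 - 64119 = -53214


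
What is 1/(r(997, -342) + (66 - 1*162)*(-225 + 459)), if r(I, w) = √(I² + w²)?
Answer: -22464/503520323 - √1110973/503520323 ≈ -4.6707e-5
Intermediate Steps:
1/(r(997, -342) + (66 - 1*162)*(-225 + 459)) = 1/(√(997² + (-342)²) + (66 - 1*162)*(-225 + 459)) = 1/(√(994009 + 116964) + (66 - 162)*234) = 1/(√1110973 - 96*234) = 1/(√1110973 - 22464) = 1/(-22464 + √1110973)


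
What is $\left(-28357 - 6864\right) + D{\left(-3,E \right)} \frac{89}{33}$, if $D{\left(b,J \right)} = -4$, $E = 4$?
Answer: $- \frac{1162649}{33} \approx -35232.0$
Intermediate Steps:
$\left(-28357 - 6864\right) + D{\left(-3,E \right)} \frac{89}{33} = \left(-28357 - 6864\right) - 4 \cdot \frac{89}{33} = -35221 - 4 \cdot 89 \cdot \frac{1}{33} = -35221 - \frac{356}{33} = - \frac{1162649}{33}$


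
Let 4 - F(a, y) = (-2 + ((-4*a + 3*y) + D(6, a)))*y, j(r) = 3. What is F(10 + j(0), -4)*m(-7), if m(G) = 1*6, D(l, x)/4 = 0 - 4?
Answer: -1944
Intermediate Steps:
D(l, x) = -16 (D(l, x) = 4*(0 - 4) = 4*(-4) = -16)
m(G) = 6
F(a, y) = 4 - y*(-18 - 4*a + 3*y) (F(a, y) = 4 - (-2 + ((-4*a + 3*y) - 16))*y = 4 - (-2 + (-16 - 4*a + 3*y))*y = 4 - (-18 - 4*a + 3*y)*y = 4 - y*(-18 - 4*a + 3*y))
F(10 + j(0), -4)*m(-7) = (4 - 3*(-4)² + 18*(-4) + 4*(10 + 3)*(-4))*6 = (4 - 3*16 - 72 + 4*13*(-4))*6 = (4 - 48 - 72 - 208)*6 = -324*6 = -1944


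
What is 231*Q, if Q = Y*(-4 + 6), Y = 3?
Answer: 1386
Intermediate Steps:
Q = 6 (Q = 3*(-4 + 6) = 3*2 = 6)
231*Q = 231*6 = 1386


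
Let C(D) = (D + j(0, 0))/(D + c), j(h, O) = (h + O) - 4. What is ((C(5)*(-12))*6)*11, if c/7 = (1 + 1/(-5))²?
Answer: -6600/79 ≈ -83.544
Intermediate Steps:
j(h, O) = -4 + O + h (j(h, O) = (O + h) - 4 = -4 + O + h)
c = 112/25 (c = 7*(1 + 1/(-5))² = 7*(1 + 1*(-⅕))² = 7*(1 - ⅕)² = 7*(⅘)² = 7*(16/25) = 112/25 ≈ 4.4800)
C(D) = (-4 + D)/(112/25 + D) (C(D) = (D + (-4 + 0 + 0))/(D + 112/25) = (D - 4)/(112/25 + D) = (-4 + D)/(112/25 + D))
((C(5)*(-12))*6)*11 = (((25*(-4 + 5)/(112 + 25*5))*(-12))*6)*11 = (((25*1/(112 + 125))*(-12))*6)*11 = (((25*1/237)*(-12))*6)*11 = (((25*(1/237)*1)*(-12))*6)*11 = (((25/237)*(-12))*6)*11 = -100/79*6*11 = -600/79*11 = -6600/79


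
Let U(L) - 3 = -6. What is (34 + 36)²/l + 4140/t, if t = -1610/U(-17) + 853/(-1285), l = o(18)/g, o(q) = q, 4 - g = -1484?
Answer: 2511004702300/6198873 ≈ 4.0507e+5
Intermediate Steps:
g = 1488 (g = 4 - 1*(-1484) = 4 + 1484 = 1488)
U(L) = -3 (U(L) = 3 - 6 = -3)
l = 3/248 (l = 18/1488 = 18*(1/1488) = 3/248 ≈ 0.012097)
t = 2066291/3855 (t = -1610/(-3) + 853/(-1285) = -1610*(-⅓) + 853*(-1/1285) = 1610/3 - 853/1285 = 2066291/3855 ≈ 536.00)
(34 + 36)²/l + 4140/t = (34 + 36)²/(3/248) + 4140/(2066291/3855) = 70²*(248/3) + 4140*(3855/2066291) = 4900*(248/3) + 15959700/2066291 = 1215200/3 + 15959700/2066291 = 2511004702300/6198873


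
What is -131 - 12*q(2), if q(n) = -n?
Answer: -107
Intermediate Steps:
-131 - 12*q(2) = -131 - (-12)*2 = -131 - 12*(-2) = -131 + 24 = -107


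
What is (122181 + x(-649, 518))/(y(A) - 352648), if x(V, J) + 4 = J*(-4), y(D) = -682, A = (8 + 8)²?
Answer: -24021/70666 ≈ -0.33992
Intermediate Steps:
A = 256 (A = 16² = 256)
x(V, J) = -4 - 4*J (x(V, J) = -4 + J*(-4) = -4 - 4*J)
(122181 + x(-649, 518))/(y(A) - 352648) = (122181 + (-4 - 4*518))/(-682 - 352648) = (122181 + (-4 - 2072))/(-353330) = (122181 - 2076)*(-1/353330) = 120105*(-1/353330) = -24021/70666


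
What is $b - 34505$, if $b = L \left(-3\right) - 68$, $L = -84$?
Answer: $-34321$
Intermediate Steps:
$b = 184$ ($b = \left(-84\right) \left(-3\right) - 68 = 252 - 68 = 184$)
$b - 34505 = 184 - 34505 = -34321$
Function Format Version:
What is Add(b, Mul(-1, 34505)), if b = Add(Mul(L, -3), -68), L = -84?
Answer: -34321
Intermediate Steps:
b = 184 (b = Add(Mul(-84, -3), -68) = Add(252, -68) = 184)
Add(b, Mul(-1, 34505)) = Add(184, Mul(-1, 34505)) = Add(184, -34505) = -34321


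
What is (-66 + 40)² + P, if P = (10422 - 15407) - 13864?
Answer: -18173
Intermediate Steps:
P = -18849 (P = -4985 - 13864 = -18849)
(-66 + 40)² + P = (-66 + 40)² - 18849 = (-26)² - 18849 = 676 - 18849 = -18173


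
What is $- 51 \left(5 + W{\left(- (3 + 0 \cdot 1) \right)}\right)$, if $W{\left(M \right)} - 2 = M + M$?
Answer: $-51$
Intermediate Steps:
$W{\left(M \right)} = 2 + 2 M$ ($W{\left(M \right)} = 2 + \left(M + M\right) = 2 + 2 M$)
$- 51 \left(5 + W{\left(- (3 + 0 \cdot 1) \right)}\right) = - 51 \left(5 + \left(2 + 2 \left(- (3 + 0 \cdot 1)\right)\right)\right) = - 51 \left(5 + \left(2 + 2 \left(- (3 + 0)\right)\right)\right) = - 51 \left(5 + \left(2 + 2 \left(\left(-1\right) 3\right)\right)\right) = - 51 \left(5 + \left(2 + 2 \left(-3\right)\right)\right) = - 51 \left(5 + \left(2 - 6\right)\right) = - 51 \left(5 - 4\right) = \left(-51\right) 1 = -51$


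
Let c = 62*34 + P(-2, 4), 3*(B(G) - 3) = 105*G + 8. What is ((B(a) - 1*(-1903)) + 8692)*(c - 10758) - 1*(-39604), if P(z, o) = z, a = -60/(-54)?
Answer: -276041492/3 ≈ -9.2014e+7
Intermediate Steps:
a = 10/9 (a = -60*(-1/54) = 10/9 ≈ 1.1111)
B(G) = 17/3 + 35*G (B(G) = 3 + (105*G + 8)/3 = 3 + (8 + 105*G)/3 = 3 + (8/3 + 35*G) = 17/3 + 35*G)
c = 2106 (c = 62*34 - 2 = 2108 - 2 = 2106)
((B(a) - 1*(-1903)) + 8692)*(c - 10758) - 1*(-39604) = (((17/3 + 35*(10/9)) - 1*(-1903)) + 8692)*(2106 - 10758) - 1*(-39604) = (((17/3 + 350/9) + 1903) + 8692)*(-8652) + 39604 = ((401/9 + 1903) + 8692)*(-8652) + 39604 = (17528/9 + 8692)*(-8652) + 39604 = (95756/9)*(-8652) + 39604 = -276160304/3 + 39604 = -276041492/3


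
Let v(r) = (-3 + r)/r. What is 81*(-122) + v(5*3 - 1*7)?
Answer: -79051/8 ≈ -9881.4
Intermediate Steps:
v(r) = (-3 + r)/r
81*(-122) + v(5*3 - 1*7) = 81*(-122) + (-3 + (5*3 - 1*7))/(5*3 - 1*7) = -9882 + (-3 + (15 - 7))/(15 - 7) = -9882 + (-3 + 8)/8 = -9882 + (⅛)*5 = -9882 + 5/8 = -79051/8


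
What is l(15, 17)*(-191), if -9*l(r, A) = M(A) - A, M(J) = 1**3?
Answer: -3056/9 ≈ -339.56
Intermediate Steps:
M(J) = 1
l(r, A) = -1/9 + A/9 (l(r, A) = -(1 - A)/9 = -1/9 + A/9)
l(15, 17)*(-191) = (-1/9 + (1/9)*17)*(-191) = (-1/9 + 17/9)*(-191) = (16/9)*(-191) = -3056/9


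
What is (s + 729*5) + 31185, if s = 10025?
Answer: 44855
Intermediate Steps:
(s + 729*5) + 31185 = (10025 + 729*5) + 31185 = (10025 + 3645) + 31185 = 13670 + 31185 = 44855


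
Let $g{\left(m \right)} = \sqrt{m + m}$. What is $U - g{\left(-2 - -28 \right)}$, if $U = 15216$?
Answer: $15216 - 2 \sqrt{13} \approx 15209.0$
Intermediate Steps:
$g{\left(m \right)} = \sqrt{2} \sqrt{m}$ ($g{\left(m \right)} = \sqrt{2 m} = \sqrt{2} \sqrt{m}$)
$U - g{\left(-2 - -28 \right)} = 15216 - \sqrt{2} \sqrt{-2 - -28} = 15216 - \sqrt{2} \sqrt{-2 + 28} = 15216 - \sqrt{2} \sqrt{26} = 15216 - 2 \sqrt{13}$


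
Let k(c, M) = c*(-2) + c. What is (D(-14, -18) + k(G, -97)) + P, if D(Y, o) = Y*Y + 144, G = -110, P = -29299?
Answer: -28849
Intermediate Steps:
k(c, M) = -c (k(c, M) = -2*c + c = -c)
D(Y, o) = 144 + Y² (D(Y, o) = Y² + 144 = 144 + Y²)
(D(-14, -18) + k(G, -97)) + P = ((144 + (-14)²) - 1*(-110)) - 29299 = ((144 + 196) + 110) - 29299 = (340 + 110) - 29299 = 450 - 29299 = -28849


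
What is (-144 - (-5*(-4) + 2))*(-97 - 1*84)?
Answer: 30046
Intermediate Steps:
(-144 - (-5*(-4) + 2))*(-97 - 1*84) = (-144 - (20 + 2))*(-97 - 84) = (-144 - 1*22)*(-181) = (-144 - 22)*(-181) = -166*(-181) = 30046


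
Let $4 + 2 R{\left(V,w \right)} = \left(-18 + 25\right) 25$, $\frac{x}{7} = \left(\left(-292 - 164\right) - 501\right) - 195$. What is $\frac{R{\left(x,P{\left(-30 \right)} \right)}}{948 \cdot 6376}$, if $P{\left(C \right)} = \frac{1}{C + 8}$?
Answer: $\frac{57}{4029632} \approx 1.4145 \cdot 10^{-5}$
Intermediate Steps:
$P{\left(C \right)} = \frac{1}{8 + C}$
$x = -8064$ ($x = 7 \left(\left(\left(-292 - 164\right) - 501\right) - 195\right) = 7 \left(\left(-456 - 501\right) - 195\right) = 7 \left(-957 - 195\right) = 7 \left(-1152\right) = -8064$)
$R{\left(V,w \right)} = \frac{171}{2}$ ($R{\left(V,w \right)} = -2 + \frac{\left(-18 + 25\right) 25}{2} = -2 + \frac{7 \cdot 25}{2} = -2 + \frac{1}{2} \cdot 175 = -2 + \frac{175}{2} = \frac{171}{2}$)
$\frac{R{\left(x,P{\left(-30 \right)} \right)}}{948 \cdot 6376} = \frac{171}{2 \cdot 948 \cdot 6376} = \frac{171}{2 \cdot 6044448} = \frac{171}{2} \cdot \frac{1}{6044448} = \frac{57}{4029632}$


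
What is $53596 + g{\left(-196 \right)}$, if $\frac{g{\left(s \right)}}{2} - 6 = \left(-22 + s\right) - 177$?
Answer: $52818$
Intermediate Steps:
$g{\left(s \right)} = -386 + 2 s$ ($g{\left(s \right)} = 12 + 2 \left(\left(-22 + s\right) - 177\right) = 12 + 2 \left(-199 + s\right) = 12 + \left(-398 + 2 s\right) = -386 + 2 s$)
$53596 + g{\left(-196 \right)} = 53596 + \left(-386 + 2 \left(-196\right)\right) = 53596 - 778 = 52818$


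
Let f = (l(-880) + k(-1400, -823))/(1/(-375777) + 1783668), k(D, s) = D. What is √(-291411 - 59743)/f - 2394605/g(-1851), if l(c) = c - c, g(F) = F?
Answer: 2394605/1851 - 19150326001*I*√351154/15031080 ≈ 1293.7 - 7.5498e+5*I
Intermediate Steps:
l(c) = 0
f = -15031080/19150326001 (f = (0 - 1400)/(1/(-375777) + 1783668) = -1400/(-1/375777 + 1783668) = -1400/670261410035/375777 = -1400*375777/670261410035 = -15031080/19150326001 ≈ -0.00078490)
√(-291411 - 59743)/f - 2394605/g(-1851) = √(-291411 - 59743)/(-15031080/19150326001) - 2394605/(-1851) = √(-351154)*(-19150326001/15031080) - 2394605*(-1/1851) = (I*√351154)*(-19150326001/15031080) + 2394605/1851 = -19150326001*I*√351154/15031080 + 2394605/1851 = 2394605/1851 - 19150326001*I*√351154/15031080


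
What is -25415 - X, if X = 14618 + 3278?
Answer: -43311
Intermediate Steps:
X = 17896
-25415 - X = -25415 - 1*17896 = -25415 - 17896 = -43311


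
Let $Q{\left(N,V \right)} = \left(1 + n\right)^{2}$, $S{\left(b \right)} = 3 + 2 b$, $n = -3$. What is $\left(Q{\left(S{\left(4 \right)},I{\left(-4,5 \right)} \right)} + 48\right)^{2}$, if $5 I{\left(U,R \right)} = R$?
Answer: $2704$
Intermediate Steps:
$I{\left(U,R \right)} = \frac{R}{5}$
$Q{\left(N,V \right)} = 4$ ($Q{\left(N,V \right)} = \left(1 - 3\right)^{2} = \left(-2\right)^{2} = 4$)
$\left(Q{\left(S{\left(4 \right)},I{\left(-4,5 \right)} \right)} + 48\right)^{2} = \left(4 + 48\right)^{2} = 52^{2} = 2704$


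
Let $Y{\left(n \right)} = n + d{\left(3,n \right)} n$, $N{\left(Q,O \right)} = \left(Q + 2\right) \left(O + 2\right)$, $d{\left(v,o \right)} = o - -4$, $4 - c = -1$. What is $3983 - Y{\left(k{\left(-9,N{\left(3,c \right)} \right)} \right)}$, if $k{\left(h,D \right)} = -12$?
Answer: $3899$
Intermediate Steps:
$c = 5$ ($c = 4 - -1 = 4 + 1 = 5$)
$d{\left(v,o \right)} = 4 + o$ ($d{\left(v,o \right)} = o + 4 = 4 + o$)
$N{\left(Q,O \right)} = \left(2 + O\right) \left(2 + Q\right)$ ($N{\left(Q,O \right)} = \left(2 + Q\right) \left(2 + O\right) = \left(2 + O\right) \left(2 + Q\right)$)
$Y{\left(n \right)} = n + n \left(4 + n\right)$ ($Y{\left(n \right)} = n + \left(4 + n\right) n = n + n \left(4 + n\right)$)
$3983 - Y{\left(k{\left(-9,N{\left(3,c \right)} \right)} \right)} = 3983 - - 12 \left(5 - 12\right) = 3983 - \left(-12\right) \left(-7\right) = 3983 - 84 = 3899$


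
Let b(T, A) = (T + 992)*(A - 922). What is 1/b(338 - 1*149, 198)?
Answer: -1/855044 ≈ -1.1695e-6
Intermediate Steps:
b(T, A) = (-922 + A)*(992 + T) (b(T, A) = (992 + T)*(-922 + A) = (-922 + A)*(992 + T))
1/b(338 - 1*149, 198) = 1/(-914624 - 922*(338 - 1*149) + 992*198 + 198*(338 - 1*149)) = 1/(-914624 - 922*(338 - 149) + 196416 + 198*(338 - 149)) = 1/(-914624 - 922*189 + 196416 + 198*189) = 1/(-914624 - 174258 + 196416 + 37422) = 1/(-855044) = -1/855044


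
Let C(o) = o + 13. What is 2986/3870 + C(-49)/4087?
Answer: 6032231/7908345 ≈ 0.76277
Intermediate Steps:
C(o) = 13 + o
2986/3870 + C(-49)/4087 = 2986/3870 + (13 - 49)/4087 = 2986*(1/3870) - 36*1/4087 = 1493/1935 - 36/4087 = 6032231/7908345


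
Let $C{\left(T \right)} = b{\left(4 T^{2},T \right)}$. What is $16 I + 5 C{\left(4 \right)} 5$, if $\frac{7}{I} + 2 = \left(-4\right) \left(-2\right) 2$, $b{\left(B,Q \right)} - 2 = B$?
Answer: $1658$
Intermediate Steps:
$b{\left(B,Q \right)} = 2 + B$
$C{\left(T \right)} = 2 + 4 T^{2}$
$I = \frac{1}{2}$ ($I = \frac{7}{-2 + \left(-4\right) \left(-2\right) 2} = \frac{7}{-2 + 8 \cdot 2} = \frac{7}{-2 + 16} = \frac{7}{14} = 7 \cdot \frac{1}{14} = \frac{1}{2} \approx 0.5$)
$16 I + 5 C{\left(4 \right)} 5 = 16 \cdot \frac{1}{2} + 5 \left(2 + 4 \cdot 4^{2}\right) 5 = 8 + 5 \left(2 + 4 \cdot 16\right) 5 = 8 + 5 \left(2 + 64\right) 5 = 8 + 5 \cdot 66 \cdot 5 = 8 + 330 \cdot 5 = 8 + 1650 = 1658$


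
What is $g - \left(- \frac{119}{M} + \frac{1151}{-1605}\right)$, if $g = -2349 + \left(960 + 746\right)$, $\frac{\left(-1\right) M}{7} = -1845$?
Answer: $- \frac{126794453}{197415} \approx -642.27$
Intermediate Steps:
$M = 12915$ ($M = \left(-7\right) \left(-1845\right) = 12915$)
$g = -643$ ($g = -2349 + 1706 = -643$)
$g - \left(- \frac{119}{M} + \frac{1151}{-1605}\right) = -643 - \left(- \frac{119}{12915} + \frac{1151}{-1605}\right) = -643 - \left(\left(-119\right) \frac{1}{12915} + 1151 \left(- \frac{1}{1605}\right)\right) = -643 - \left(- \frac{17}{1845} - \frac{1151}{1605}\right) = -643 - - \frac{143392}{197415} = -643 + \frac{143392}{197415} = - \frac{126794453}{197415}$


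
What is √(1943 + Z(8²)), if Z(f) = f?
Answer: 3*√223 ≈ 44.800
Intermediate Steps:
√(1943 + Z(8²)) = √(1943 + 8²) = √(1943 + 64) = √2007 = 3*√223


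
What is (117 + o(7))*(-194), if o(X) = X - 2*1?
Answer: -23668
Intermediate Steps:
o(X) = -2 + X (o(X) = X - 2 = -2 + X)
(117 + o(7))*(-194) = (117 + (-2 + 7))*(-194) = (117 + 5)*(-194) = 122*(-194) = -23668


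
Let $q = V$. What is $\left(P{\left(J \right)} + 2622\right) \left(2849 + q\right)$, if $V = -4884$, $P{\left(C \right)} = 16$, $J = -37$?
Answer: $-5368330$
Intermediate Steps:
$q = -4884$
$\left(P{\left(J \right)} + 2622\right) \left(2849 + q\right) = \left(16 + 2622\right) \left(2849 - 4884\right) = 2638 \left(-2035\right) = -5368330$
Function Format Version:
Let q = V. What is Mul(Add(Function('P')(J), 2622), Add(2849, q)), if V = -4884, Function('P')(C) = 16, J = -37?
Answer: -5368330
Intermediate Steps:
q = -4884
Mul(Add(Function('P')(J), 2622), Add(2849, q)) = Mul(Add(16, 2622), Add(2849, -4884)) = Mul(2638, -2035) = -5368330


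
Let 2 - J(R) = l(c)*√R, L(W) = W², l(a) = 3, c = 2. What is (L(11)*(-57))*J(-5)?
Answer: -13794 + 20691*I*√5 ≈ -13794.0 + 46267.0*I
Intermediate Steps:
J(R) = 2 - 3*√R
(L(11)*(-57))*J(-5) = (11²*(-57))*(2 - 3*I*√5) = (121*(-57))*(2 - 3*I*√5) = -6897*(2 - 3*I*√5) = -13794 + 20691*I*√5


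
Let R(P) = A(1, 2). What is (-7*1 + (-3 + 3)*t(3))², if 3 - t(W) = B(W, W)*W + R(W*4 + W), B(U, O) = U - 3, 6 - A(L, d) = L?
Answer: 49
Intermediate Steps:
A(L, d) = 6 - L
R(P) = 5 (R(P) = 6 - 1*1 = 6 - 1 = 5)
B(U, O) = -3 + U
t(W) = -2 - W*(-3 + W) (t(W) = 3 - ((-3 + W)*W + 5) = 3 - (W*(-3 + W) + 5) = 3 - (5 + W*(-3 + W)) = 3 + (-5 - W*(-3 + W)) = -2 - W*(-3 + W))
(-7*1 + (-3 + 3)*t(3))² = (-7*1 + (-3 + 3)*(-2 - 1*3*(-3 + 3)))² = (-7 + 0*(-2 - 1*3*0))² = (-7 + 0*(-2 + 0))² = (-7 + 0*(-2))² = (-7 + 0)² = (-7)² = 49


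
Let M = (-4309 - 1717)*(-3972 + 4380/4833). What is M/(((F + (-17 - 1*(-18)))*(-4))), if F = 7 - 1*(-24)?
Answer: -2409432827/12888 ≈ -1.8695e+5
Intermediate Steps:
M = 38550925232/1611 (M = -6026*(-3972 + 4380*(1/4833)) = -6026*(-3972 + 1460/1611) = -6026*(-6397432/1611) = 38550925232/1611 ≈ 2.3930e+7)
F = 31 (F = 7 + 24 = 31)
M/(((F + (-17 - 1*(-18)))*(-4))) = 38550925232/(1611*(((31 + (-17 - 1*(-18)))*(-4)))) = 38550925232/(1611*(((31 + (-17 + 18))*(-4)))) = 38550925232/(1611*(((31 + 1)*(-4)))) = 38550925232/(1611*((32*(-4)))) = (38550925232/1611)/(-128) = (38550925232/1611)*(-1/128) = -2409432827/12888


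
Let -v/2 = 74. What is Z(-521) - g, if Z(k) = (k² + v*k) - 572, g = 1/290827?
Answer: 101201106978/290827 ≈ 3.4798e+5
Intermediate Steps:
v = -148 (v = -2*74 = -148)
g = 1/290827 ≈ 3.4385e-6
Z(k) = -572 + k² - 148*k (Z(k) = (k² - 148*k) - 572 = -572 + k² - 148*k)
Z(-521) - g = (-572 + (-521)² - 148*(-521)) - 1*1/290827 = (-572 + 271441 + 77108) - 1/290827 = 347977 - 1/290827 = 101201106978/290827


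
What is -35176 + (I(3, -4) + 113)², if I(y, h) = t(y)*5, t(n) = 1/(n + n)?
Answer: -799847/36 ≈ -22218.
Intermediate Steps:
t(n) = 1/(2*n)
I(y, h) = 5/(2*y) (I(y, h) = (1/(2*y))*5 = 5/(2*y))
-35176 + (I(3, -4) + 113)² = -35176 + ((5/2)/3 + 113)² = -35176 + ((5/2)*(⅓) + 113)² = -35176 + (⅚ + 113)² = -35176 + (683/6)² = -35176 + 466489/36 = -799847/36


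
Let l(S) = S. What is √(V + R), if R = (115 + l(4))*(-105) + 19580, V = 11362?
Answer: √18447 ≈ 135.82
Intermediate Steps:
R = 7085 (R = (115 + 4)*(-105) + 19580 = 119*(-105) + 19580 = -12495 + 19580 = 7085)
√(V + R) = √(11362 + 7085) = √18447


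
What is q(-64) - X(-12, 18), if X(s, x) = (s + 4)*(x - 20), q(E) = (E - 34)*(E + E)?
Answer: 12528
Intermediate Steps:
q(E) = 2*E*(-34 + E) (q(E) = (-34 + E)*(2*E) = 2*E*(-34 + E))
X(s, x) = (-20 + x)*(4 + s) (X(s, x) = (4 + s)*(-20 + x) = (-20 + x)*(4 + s))
q(-64) - X(-12, 18) = 2*(-64)*(-34 - 64) - (-80 - 20*(-12) + 4*18 - 12*18) = 2*(-64)*(-98) - (-80 + 240 + 72 - 216) = 12544 - 1*16 = 12544 - 16 = 12528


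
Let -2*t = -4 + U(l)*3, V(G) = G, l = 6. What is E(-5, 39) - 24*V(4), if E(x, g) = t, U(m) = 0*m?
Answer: -94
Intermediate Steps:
U(m) = 0
t = 2 (t = -(-4 + 0*3)/2 = -(-4 + 0)/2 = -1/2*(-4) = 2)
E(x, g) = 2
E(-5, 39) - 24*V(4) = 2 - 24*4 = 2 - 1*96 = 2 - 96 = -94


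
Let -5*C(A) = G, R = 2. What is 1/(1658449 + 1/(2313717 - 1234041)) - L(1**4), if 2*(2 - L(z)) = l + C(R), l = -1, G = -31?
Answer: 1074353629191/1790587582525 ≈ 0.60000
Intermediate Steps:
C(A) = 31/5 (C(A) = -1/5*(-31) = 31/5)
L(z) = -3/5 (L(z) = 2 - (-1 + 31/5)/2 = 2 - 1/2*26/5 = 2 - 13/5 = -3/5)
1/(1658449 + 1/(2313717 - 1234041)) - L(1**4) = 1/(1658449 + 1/(2313717 - 1234041)) - 1*(-3/5) = 1/(1658449 + 1/1079676) + 3/5 = 1/(1790587582525/1079676) + 3/5 = 1079676/1790587582525 + 3/5 = 1074353629191/1790587582525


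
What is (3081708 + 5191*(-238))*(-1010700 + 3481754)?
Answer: 4562183447500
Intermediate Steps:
(3081708 + 5191*(-238))*(-1010700 + 3481754) = (3081708 - 1235458)*2471054 = 1846250*2471054 = 4562183447500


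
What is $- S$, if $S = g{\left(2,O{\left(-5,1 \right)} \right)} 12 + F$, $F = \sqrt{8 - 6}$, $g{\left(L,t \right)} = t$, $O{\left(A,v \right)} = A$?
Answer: $60 - \sqrt{2} \approx 58.586$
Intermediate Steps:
$F = \sqrt{2} \approx 1.4142$
$S = -60 + \sqrt{2}$ ($S = \left(-5\right) 12 + \sqrt{2} = -60 + \sqrt{2} \approx -58.586$)
$- S = - (-60 + \sqrt{2}) = 60 - \sqrt{2}$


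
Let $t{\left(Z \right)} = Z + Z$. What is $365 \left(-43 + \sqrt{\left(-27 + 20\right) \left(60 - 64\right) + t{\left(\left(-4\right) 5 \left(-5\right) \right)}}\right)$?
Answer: $-15695 + 730 \sqrt{57} \approx -10184.0$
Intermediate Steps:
$t{\left(Z \right)} = 2 Z$
$365 \left(-43 + \sqrt{\left(-27 + 20\right) \left(60 - 64\right) + t{\left(\left(-4\right) 5 \left(-5\right) \right)}}\right) = 365 \left(-43 + \sqrt{\left(-27 + 20\right) \left(60 - 64\right) + 2 \left(-4\right) 5 \left(-5\right)}\right) = 365 \left(-43 + \sqrt{\left(-7\right) \left(-4\right) + 2 \left(\left(-20\right) \left(-5\right)\right)}\right) = 365 \left(-43 + \sqrt{28 + 2 \cdot 100}\right) = 365 \left(-43 + \sqrt{28 + 200}\right) = 365 \left(-43 + \sqrt{228}\right) = 365 \left(-43 + 2 \sqrt{57}\right) = -15695 + 730 \sqrt{57}$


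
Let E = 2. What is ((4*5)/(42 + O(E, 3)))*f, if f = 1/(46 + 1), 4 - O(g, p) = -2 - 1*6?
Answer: 10/1269 ≈ 0.0078802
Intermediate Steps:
O(g, p) = 12 (O(g, p) = 4 - (-2 - 1*6) = 4 - (-2 - 6) = 4 - 1*(-8) = 4 + 8 = 12)
f = 1/47 ≈ 0.021277
((4*5)/(42 + O(E, 3)))*f = ((4*5)/(42 + 12))*(1/47) = (20/54)*(1/47) = ((1/54)*20)*(1/47) = (10/27)*(1/47) = 10/1269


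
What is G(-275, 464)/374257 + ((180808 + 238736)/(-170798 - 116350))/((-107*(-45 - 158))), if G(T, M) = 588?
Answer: 292535170458/194524495350913 ≈ 0.0015038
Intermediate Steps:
G(-275, 464)/374257 + ((180808 + 238736)/(-170798 - 116350))/((-107*(-45 - 158))) = 588/374257 + ((180808 + 238736)/(-170798 - 116350))/((-107*(-45 - 158))) = 588*(1/374257) + (419544/(-287148))/((-107*(-203))) = 588/374257 + (419544*(-1/287148))/21721 = 588/374257 - 34962/23929*1/21721 = 588/374257 - 34962/519761809 = 292535170458/194524495350913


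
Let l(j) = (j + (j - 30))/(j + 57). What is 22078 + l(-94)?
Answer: 817104/37 ≈ 22084.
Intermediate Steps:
l(j) = (-30 + 2*j)/(57 + j) (l(j) = (j + (-30 + j))/(57 + j) = (-30 + 2*j)/(57 + j))
22078 + l(-94) = 22078 + 2*(-15 - 94)/(57 - 94) = 22078 + 2*(-109)/(-37) = 22078 + 2*(-1/37)*(-109) = 22078 + 218/37 = 817104/37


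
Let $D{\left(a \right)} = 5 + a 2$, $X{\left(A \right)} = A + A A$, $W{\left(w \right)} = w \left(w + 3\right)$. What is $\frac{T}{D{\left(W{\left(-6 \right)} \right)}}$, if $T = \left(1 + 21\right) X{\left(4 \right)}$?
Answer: $\frac{440}{41} \approx 10.732$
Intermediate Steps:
$W{\left(w \right)} = w \left(3 + w\right)$
$X{\left(A \right)} = A + A^{2}$
$D{\left(a \right)} = 5 + 2 a$
$T = 440$ ($T = \left(1 + 21\right) 4 \left(1 + 4\right) = 22 \cdot 4 \cdot 5 = 22 \cdot 20 = 440$)
$\frac{T}{D{\left(W{\left(-6 \right)} \right)}} = \frac{440}{5 + 2 \left(- 6 \left(3 - 6\right)\right)} = \frac{440}{5 + 2 \left(\left(-6\right) \left(-3\right)\right)} = \frac{440}{5 + 2 \cdot 18} = \frac{440}{5 + 36} = \frac{440}{41}$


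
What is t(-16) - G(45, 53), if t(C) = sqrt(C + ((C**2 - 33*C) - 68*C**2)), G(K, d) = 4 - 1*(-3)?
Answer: -7 + 16*I*sqrt(65) ≈ -7.0 + 129.0*I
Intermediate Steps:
G(K, d) = 7 (G(K, d) = 4 + 3 = 7)
t(C) = sqrt(-67*C**2 - 32*C) (t(C) = sqrt(C + (-67*C**2 - 33*C)) = sqrt(-67*C**2 - 32*C))
t(-16) - G(45, 53) = sqrt(-1*(-16)*(32 + 67*(-16))) - 1*7 = sqrt(-1*(-16)*(32 - 1072)) - 7 = sqrt(-1*(-16)*(-1040)) - 7 = sqrt(-16640) - 7 = 16*I*sqrt(65) - 7 = -7 + 16*I*sqrt(65)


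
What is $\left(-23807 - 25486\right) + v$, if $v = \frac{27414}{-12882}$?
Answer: $- \frac{105836640}{2147} \approx -49295.0$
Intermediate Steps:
$v = - \frac{4569}{2147}$ ($v = 27414 \left(- \frac{1}{12882}\right) = - \frac{4569}{2147} \approx -2.1281$)
$\left(-23807 - 25486\right) + v = \left(-23807 - 25486\right) - \frac{4569}{2147} = -49293 - \frac{4569}{2147} = - \frac{105836640}{2147}$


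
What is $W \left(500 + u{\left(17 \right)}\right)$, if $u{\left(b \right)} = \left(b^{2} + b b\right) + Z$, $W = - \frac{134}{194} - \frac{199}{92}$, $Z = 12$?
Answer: $- \frac{13879515}{4462} \approx -3110.6$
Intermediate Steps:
$W = - \frac{25467}{8924}$ ($W = \left(-134\right) \frac{1}{194} - \frac{199}{92} = - \frac{67}{97} - \frac{199}{92} = - \frac{25467}{8924} \approx -2.8538$)
$u{\left(b \right)} = 12 + 2 b^{2}$ ($u{\left(b \right)} = \left(b^{2} + b b\right) + 12 = \left(b^{2} + b^{2}\right) + 12 = 2 b^{2} + 12 = 12 + 2 b^{2}$)
$W \left(500 + u{\left(17 \right)}\right) = - \frac{25467 \left(500 + \left(12 + 2 \cdot 17^{2}\right)\right)}{8924} = - \frac{25467 \left(500 + \left(12 + 2 \cdot 289\right)\right)}{8924} = - \frac{25467 \left(500 + \left(12 + 578\right)\right)}{8924} = - \frac{25467 \left(500 + 590\right)}{8924} = \left(- \frac{25467}{8924}\right) 1090 = - \frac{13879515}{4462}$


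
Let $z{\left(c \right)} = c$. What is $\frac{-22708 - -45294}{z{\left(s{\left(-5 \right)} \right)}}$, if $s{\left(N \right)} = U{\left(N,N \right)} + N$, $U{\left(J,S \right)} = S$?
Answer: $- \frac{11293}{5} \approx -2258.6$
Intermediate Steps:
$s{\left(N \right)} = 2 N$ ($s{\left(N \right)} = N + N = 2 N$)
$\frac{-22708 - -45294}{z{\left(s{\left(-5 \right)} \right)}} = \frac{-22708 - -45294}{2 \left(-5\right)} = \frac{-22708 + 45294}{-10} = 22586 \left(- \frac{1}{10}\right) = - \frac{11293}{5}$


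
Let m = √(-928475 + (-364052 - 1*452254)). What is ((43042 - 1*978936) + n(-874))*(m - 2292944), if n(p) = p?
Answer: 2147956564992 - 936768*I*√1744781 ≈ 2.148e+12 - 1.2374e+9*I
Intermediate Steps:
m = I*√1744781 (m = √(-928475 + (-364052 - 452254)) = √(-928475 - 816306) = √(-1744781) = I*√1744781 ≈ 1320.9*I)
((43042 - 1*978936) + n(-874))*(m - 2292944) = ((43042 - 1*978936) - 874)*(I*√1744781 - 2292944) = ((43042 - 978936) - 874)*(-2292944 + I*√1744781) = (-935894 - 874)*(-2292944 + I*√1744781) = -936768*(-2292944 + I*√1744781) = 2147956564992 - 936768*I*√1744781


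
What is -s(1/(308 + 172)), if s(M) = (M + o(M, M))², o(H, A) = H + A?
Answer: -1/25600 ≈ -3.9063e-5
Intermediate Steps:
o(H, A) = A + H
s(M) = 9*M² (s(M) = (M + (M + M))² = (M + 2*M)² = (3*M)² = 9*M²)
-s(1/(308 + 172)) = -9*(1/(308 + 172))² = -9*(1/480)² = -9/230400 = -1*1/25600 = -1/25600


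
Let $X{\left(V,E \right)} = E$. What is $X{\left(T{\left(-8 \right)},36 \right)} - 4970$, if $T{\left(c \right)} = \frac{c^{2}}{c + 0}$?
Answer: $-4934$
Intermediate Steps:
$T{\left(c \right)} = c$ ($T{\left(c \right)} = \frac{c^{2}}{c} = c$)
$X{\left(T{\left(-8 \right)},36 \right)} - 4970 = 36 - 4970 = -4934$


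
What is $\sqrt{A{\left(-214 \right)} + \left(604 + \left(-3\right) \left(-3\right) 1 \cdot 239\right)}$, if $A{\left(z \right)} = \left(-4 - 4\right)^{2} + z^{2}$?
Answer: $\sqrt{48615} \approx 220.49$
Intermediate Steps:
$A{\left(z \right)} = 64 + z^{2}$ ($A{\left(z \right)} = \left(-8\right)^{2} + z^{2} = 64 + z^{2}$)
$\sqrt{A{\left(-214 \right)} + \left(604 + \left(-3\right) \left(-3\right) 1 \cdot 239\right)} = \sqrt{\left(64 + \left(-214\right)^{2}\right) + \left(604 + \left(-3\right) \left(-3\right) 1 \cdot 239\right)} = \sqrt{\left(64 + 45796\right) + \left(604 + 9 \cdot 1 \cdot 239\right)} = \sqrt{45860 + \left(604 + 9 \cdot 239\right)} = \sqrt{45860 + \left(604 + 2151\right)} = \sqrt{45860 + 2755} = \sqrt{48615}$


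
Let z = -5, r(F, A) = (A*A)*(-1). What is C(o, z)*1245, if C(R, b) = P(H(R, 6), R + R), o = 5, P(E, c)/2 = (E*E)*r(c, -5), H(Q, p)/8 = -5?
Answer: -99600000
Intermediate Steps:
H(Q, p) = -40 (H(Q, p) = 8*(-5) = -40)
r(F, A) = -A² (r(F, A) = A²*(-1) = -A²)
P(E, c) = -50*E² (P(E, c) = 2*((E*E)*(-1*(-5)²)) = 2*(E²*(-1*25)) = 2*(E²*(-25)) = 2*(-25*E²) = -50*E²)
C(R, b) = -80000 (C(R, b) = -50*(-40)² = -50*1600 = -80000)
C(o, z)*1245 = -80000*1245 = -99600000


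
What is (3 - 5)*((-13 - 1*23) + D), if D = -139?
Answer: 350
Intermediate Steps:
(3 - 5)*((-13 - 1*23) + D) = (3 - 5)*((-13 - 1*23) - 139) = -2*((-13 - 23) - 139) = -2*(-36 - 139) = -2*(-175) = 350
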